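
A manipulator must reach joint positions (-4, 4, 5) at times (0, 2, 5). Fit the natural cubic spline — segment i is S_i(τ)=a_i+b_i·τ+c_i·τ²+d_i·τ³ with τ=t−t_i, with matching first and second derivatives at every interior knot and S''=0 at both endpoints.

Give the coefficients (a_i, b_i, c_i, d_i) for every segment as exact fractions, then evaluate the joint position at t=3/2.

  seg 0: a=-4 b=71/15 c=0 d=-11/60
  seg 1: a=4 b=38/15 c=-11/10 d=11/90
S(3/2) = 397/160

Δ: Δ0=4, Δ1=1/3
row 1: diag=10, rhs=-22; c'=3/10, d'=-11/5
back: M1=-11/5
M: M0=0, M1=-11/5, M2=0
seg 0: a=-4, c=M0/2=0, d=(M1−M0)/(6·2)=-11/60, b=Δ0−h0·(2M0+M1)/6=71/15
seg 1: a=4, c=M1/2=-11/10, d=(M2−M1)/(6·3)=11/90, b=Δ1−h1·(2M1+M2)/6=38/15
t_q=3/2 → seg 0, τ=3/2; S=-4+71/15·τ+0·τ²+-11/60·τ³=397/160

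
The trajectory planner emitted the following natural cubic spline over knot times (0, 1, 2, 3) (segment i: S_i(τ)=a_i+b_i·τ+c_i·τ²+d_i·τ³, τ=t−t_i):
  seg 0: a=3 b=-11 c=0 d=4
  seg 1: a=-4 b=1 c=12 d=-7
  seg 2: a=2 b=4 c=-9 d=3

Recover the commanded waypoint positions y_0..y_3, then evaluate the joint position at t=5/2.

y_0=3 y_1=-4 y_2=2 y_3=0
S(5/2) = 17/8

y_0 = S_0(0) = a_0 = 3
y_1 = S_1(0) = a_1 = -4
y_2 = S_2(0) = a_2 = 2
y_3 = S_2(1) = 0
t_q=5/2 is in segment 2 (τ=1/2); S_2(τ)=17/8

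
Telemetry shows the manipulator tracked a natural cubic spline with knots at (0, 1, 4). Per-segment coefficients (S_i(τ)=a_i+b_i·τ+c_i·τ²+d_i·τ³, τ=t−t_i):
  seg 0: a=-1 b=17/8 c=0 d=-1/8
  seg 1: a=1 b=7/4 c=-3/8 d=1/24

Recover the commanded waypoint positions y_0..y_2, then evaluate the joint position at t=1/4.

y_0=-1 y_1=1 y_2=4
S(1/4) = -241/512

y_0 = S_0(0) = a_0 = -1
y_1 = S_1(0) = a_1 = 1
y_2 = S_1(3) = 4
t_q=1/4 is in segment 0 (τ=1/4); S_0(τ)=-241/512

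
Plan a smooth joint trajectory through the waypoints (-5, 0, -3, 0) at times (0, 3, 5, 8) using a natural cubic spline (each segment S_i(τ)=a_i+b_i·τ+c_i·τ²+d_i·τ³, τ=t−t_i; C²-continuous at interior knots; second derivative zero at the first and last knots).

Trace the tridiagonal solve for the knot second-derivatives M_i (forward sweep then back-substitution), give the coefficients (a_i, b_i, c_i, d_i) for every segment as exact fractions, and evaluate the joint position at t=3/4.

Δ: Δ0=5/3, Δ1=-3/2, Δ2=1
row 1: diag=10, rhs=-19; c'=1/5, d'=-19/10
row 2: denom=10−2·1/5=48/5; d'=(15−2·-19/10)/(48/5)=47/24
back: M2=47/24
back: M1=-19/10−1/5·47/24=-55/24
M: M0=0, M1=-55/24, M2=47/24, M3=0
seg 0: a=-5, c=M0/2=0, d=(M1−M0)/(6·3)=-55/432, b=Δ0−h0·(2M0+M1)/6=45/16
seg 1: a=0, c=M1/2=-55/48, d=(M2−M1)/(6·2)=17/48, b=Δ1−h1·(2M1+M2)/6=-5/8
seg 2: a=-3, c=M2/2=47/48, d=(M3−M2)/(6·3)=-47/432, b=Δ2−h2·(2M2+M3)/6=-23/24
t_q=3/4 → seg 0, τ=3/4; S=-5+45/16·τ+0·τ²+-55/432·τ³=-3015/1024

  seg 0: a=-5 b=45/16 c=0 d=-55/432
  seg 1: a=0 b=-5/8 c=-55/48 d=17/48
  seg 2: a=-3 b=-23/24 c=47/48 d=-47/432
S(3/4) = -3015/1024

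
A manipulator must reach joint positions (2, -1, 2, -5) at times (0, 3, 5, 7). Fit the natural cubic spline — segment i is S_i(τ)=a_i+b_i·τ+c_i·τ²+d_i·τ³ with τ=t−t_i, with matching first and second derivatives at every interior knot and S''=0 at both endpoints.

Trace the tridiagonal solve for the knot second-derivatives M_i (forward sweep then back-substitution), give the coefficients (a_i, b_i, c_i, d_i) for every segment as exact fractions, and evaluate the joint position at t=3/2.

  seg 0: a=2 b=-83/38 c=0 d=5/38
  seg 1: a=-1 b=26/19 c=45/38 d=-85/152
  seg 2: a=2 b=-23/38 c=-165/76 d=55/152
S(3/2) = -253/304

Δ: Δ0=-1, Δ1=3/2, Δ2=-7/2
row 1: diag=10, rhs=15; c'=1/5, d'=3/2
row 2: denom=8−2·1/5=38/5; d'=(-30−2·3/2)/(38/5)=-165/38
back: M2=-165/38
back: M1=3/2−1/5·-165/38=45/19
M: M0=0, M1=45/19, M2=-165/38, M3=0
seg 0: a=2, c=M0/2=0, d=(M1−M0)/(6·3)=5/38, b=Δ0−h0·(2M0+M1)/6=-83/38
seg 1: a=-1, c=M1/2=45/38, d=(M2−M1)/(6·2)=-85/152, b=Δ1−h1·(2M1+M2)/6=26/19
seg 2: a=2, c=M2/2=-165/76, d=(M3−M2)/(6·2)=55/152, b=Δ2−h2·(2M2+M3)/6=-23/38
t_q=3/2 → seg 0, τ=3/2; S=2+-83/38·τ+0·τ²+5/38·τ³=-253/304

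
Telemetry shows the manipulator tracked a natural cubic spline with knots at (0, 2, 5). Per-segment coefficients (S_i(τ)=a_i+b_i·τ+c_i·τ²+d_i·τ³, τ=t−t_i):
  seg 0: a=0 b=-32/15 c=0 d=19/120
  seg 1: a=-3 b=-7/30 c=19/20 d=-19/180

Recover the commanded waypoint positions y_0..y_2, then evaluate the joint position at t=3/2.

y_0=0 y_1=-3 y_2=2
S(3/2) = -853/320

y_0 = S_0(0) = a_0 = 0
y_1 = S_1(0) = a_1 = -3
y_2 = S_1(3) = 2
t_q=3/2 is in segment 0 (τ=3/2); S_0(τ)=-853/320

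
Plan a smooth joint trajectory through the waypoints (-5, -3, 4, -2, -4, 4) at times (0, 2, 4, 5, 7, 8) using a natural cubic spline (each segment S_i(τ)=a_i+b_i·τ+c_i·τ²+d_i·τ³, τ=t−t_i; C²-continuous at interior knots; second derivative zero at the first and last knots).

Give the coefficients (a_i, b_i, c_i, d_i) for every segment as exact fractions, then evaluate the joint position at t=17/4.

Δ: Δ0=1, Δ1=7/2, Δ2=-6, Δ3=-1, Δ4=8
row 1: diag=8, rhs=15; c'=1/4, d'=15/8
row 2: denom=6−2·1/4=11/2; d'=(-57−2·15/8)/(11/2)=-243/22
row 3: denom=6−1·2/11=64/11; d'=(30−1·-243/22)/(64/11)=903/128
row 4: denom=6−2·11/32=85/16; d'=(54−2·903/128)/(85/16)=2553/340
back: M4=2553/340
back: M3=903/128−11/32·2553/340=1521/340
back: M2=-243/22−2/11·1521/340=-1008/85
back: M1=15/8−1/4·-1008/85=3291/680
M: M0=0, M1=3291/680, M2=-1008/85, M3=1521/340, M4=2553/340, M5=0
seg 0: a=-5, c=M0/2=0, d=(M1−M0)/(6·2)=1097/2720, b=Δ0−h0·(2M0+M1)/6=-417/680
seg 1: a=-3, c=M1/2=3291/1360, d=(M2−M1)/(6·2)=-757/544, b=Δ1−h1·(2M1+M2)/6=1437/340
seg 2: a=4, c=M2/2=-504/85, d=(M3−M2)/(6·1)=1851/680, b=Δ2−h2·(2M2+M3)/6=-1899/680
seg 3: a=-2, c=M3/2=1521/680, d=(M4−M3)/(6·2)=43/170, b=Δ3−h3·(2M3+M4)/6=-441/68
seg 4: a=-4, c=M4/2=2553/680, d=(M5−M4)/(6·1)=-851/680, b=Δ4−h4·(2M4+M5)/6=1869/340
t_q=17/4 → seg 2, τ=1/4; S=4+-1899/680·τ+-504/85·τ²+1851/680·τ³=129419/43520

  seg 0: a=-5 b=-417/680 c=0 d=1097/2720
  seg 1: a=-3 b=1437/340 c=3291/1360 d=-757/544
  seg 2: a=4 b=-1899/680 c=-504/85 d=1851/680
  seg 3: a=-2 b=-441/68 c=1521/680 d=43/170
  seg 4: a=-4 b=1869/340 c=2553/680 d=-851/680
S(17/4) = 129419/43520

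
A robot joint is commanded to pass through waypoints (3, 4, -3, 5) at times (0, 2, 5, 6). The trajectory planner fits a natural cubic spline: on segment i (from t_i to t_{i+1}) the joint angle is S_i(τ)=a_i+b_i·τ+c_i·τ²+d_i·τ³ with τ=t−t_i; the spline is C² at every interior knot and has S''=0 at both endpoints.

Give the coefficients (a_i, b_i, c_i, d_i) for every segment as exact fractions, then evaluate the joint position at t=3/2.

Δ: Δ0=1/2, Δ1=-7/3, Δ2=8
row 1: diag=10, rhs=-17; c'=3/10, d'=-17/10
row 2: denom=8−3·3/10=71/10; d'=(62−3·-17/10)/(71/10)=671/71
back: M2=671/71
back: M1=-17/10−3/10·671/71=-322/71
M: M0=0, M1=-322/71, M2=671/71, M3=0
seg 0: a=3, c=M0/2=0, d=(M1−M0)/(6·2)=-161/426, b=Δ0−h0·(2M0+M1)/6=857/426
seg 1: a=4, c=M1/2=-161/71, d=(M2−M1)/(6·3)=331/426, b=Δ1−h1·(2M1+M2)/6=-1075/426
seg 2: a=-3, c=M2/2=671/142, d=(M3−M2)/(6·1)=-671/426, b=Δ2−h2·(2M2+M3)/6=1033/213
t_q=3/2 → seg 0, τ=3/2; S=3+857/426·τ+0·τ²+-161/426·τ³=5387/1136

  seg 0: a=3 b=857/426 c=0 d=-161/426
  seg 1: a=4 b=-1075/426 c=-161/71 d=331/426
  seg 2: a=-3 b=1033/213 c=671/142 d=-671/426
S(3/2) = 5387/1136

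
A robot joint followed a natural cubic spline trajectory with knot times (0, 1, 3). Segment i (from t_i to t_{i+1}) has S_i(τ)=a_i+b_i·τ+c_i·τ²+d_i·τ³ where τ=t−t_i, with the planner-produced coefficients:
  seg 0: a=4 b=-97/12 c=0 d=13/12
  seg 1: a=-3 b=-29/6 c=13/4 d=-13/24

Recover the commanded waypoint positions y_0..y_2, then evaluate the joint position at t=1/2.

y_0=4 y_1=-3 y_2=-4
S(1/2) = 3/32

y_0 = S_0(0) = a_0 = 4
y_1 = S_1(0) = a_1 = -3
y_2 = S_1(2) = -4
t_q=1/2 is in segment 0 (τ=1/2); S_0(τ)=3/32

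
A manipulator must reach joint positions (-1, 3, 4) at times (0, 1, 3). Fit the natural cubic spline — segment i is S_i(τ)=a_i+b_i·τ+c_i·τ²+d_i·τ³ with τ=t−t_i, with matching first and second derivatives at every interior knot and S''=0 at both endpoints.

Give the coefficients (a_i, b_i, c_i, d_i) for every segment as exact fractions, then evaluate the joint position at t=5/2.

Δ: Δ0=4, Δ1=1/2
row 1: diag=6, rhs=-21; c'=1/3, d'=-7/2
back: M1=-7/2
M: M0=0, M1=-7/2, M2=0
seg 0: a=-1, c=M0/2=0, d=(M1−M0)/(6·1)=-7/12, b=Δ0−h0·(2M0+M1)/6=55/12
seg 1: a=3, c=M1/2=-7/4, d=(M2−M1)/(6·2)=7/24, b=Δ1−h1·(2M1+M2)/6=17/6
t_q=5/2 → seg 1, τ=3/2; S=3+17/6·τ+-7/4·τ²+7/24·τ³=275/64

  seg 0: a=-1 b=55/12 c=0 d=-7/12
  seg 1: a=3 b=17/6 c=-7/4 d=7/24
S(5/2) = 275/64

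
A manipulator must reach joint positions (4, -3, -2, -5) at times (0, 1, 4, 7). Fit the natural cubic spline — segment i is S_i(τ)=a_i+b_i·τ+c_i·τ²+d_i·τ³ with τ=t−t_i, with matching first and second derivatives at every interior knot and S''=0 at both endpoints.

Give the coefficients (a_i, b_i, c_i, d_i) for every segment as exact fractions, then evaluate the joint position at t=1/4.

  seg 0: a=4 b=-701/87 c=0 d=92/87
  seg 1: a=-3 b=-425/87 c=92/29 d=-374/783
  seg 2: a=-2 b=109/87 c=-98/87 d=98/783
S(1/4) = 929/464

Δ: Δ0=-7, Δ1=1/3, Δ2=-1
row 1: diag=8, rhs=44; c'=3/8, d'=11/2
row 2: denom=12−3·3/8=87/8; d'=(-8−3·11/2)/(87/8)=-196/87
back: M2=-196/87
back: M1=11/2−3/8·-196/87=184/29
M: M0=0, M1=184/29, M2=-196/87, M3=0
seg 0: a=4, c=M0/2=0, d=(M1−M0)/(6·1)=92/87, b=Δ0−h0·(2M0+M1)/6=-701/87
seg 1: a=-3, c=M1/2=92/29, d=(M2−M1)/(6·3)=-374/783, b=Δ1−h1·(2M1+M2)/6=-425/87
seg 2: a=-2, c=M2/2=-98/87, d=(M3−M2)/(6·3)=98/783, b=Δ2−h2·(2M2+M3)/6=109/87
t_q=1/4 → seg 0, τ=1/4; S=4+-701/87·τ+0·τ²+92/87·τ³=929/464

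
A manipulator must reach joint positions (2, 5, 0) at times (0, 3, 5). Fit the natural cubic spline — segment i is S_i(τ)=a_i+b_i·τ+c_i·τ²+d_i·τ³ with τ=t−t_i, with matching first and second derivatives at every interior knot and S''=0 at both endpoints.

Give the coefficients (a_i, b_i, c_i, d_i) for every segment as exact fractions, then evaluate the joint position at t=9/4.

  seg 0: a=2 b=41/20 c=0 d=-7/60
  seg 1: a=5 b=-11/10 c=-21/20 d=7/40
S(9/4) = 6763/1280

Δ: Δ0=1, Δ1=-5/2
row 1: diag=10, rhs=-21; c'=1/5, d'=-21/10
back: M1=-21/10
M: M0=0, M1=-21/10, M2=0
seg 0: a=2, c=M0/2=0, d=(M1−M0)/(6·3)=-7/60, b=Δ0−h0·(2M0+M1)/6=41/20
seg 1: a=5, c=M1/2=-21/20, d=(M2−M1)/(6·2)=7/40, b=Δ1−h1·(2M1+M2)/6=-11/10
t_q=9/4 → seg 0, τ=9/4; S=2+41/20·τ+0·τ²+-7/60·τ³=6763/1280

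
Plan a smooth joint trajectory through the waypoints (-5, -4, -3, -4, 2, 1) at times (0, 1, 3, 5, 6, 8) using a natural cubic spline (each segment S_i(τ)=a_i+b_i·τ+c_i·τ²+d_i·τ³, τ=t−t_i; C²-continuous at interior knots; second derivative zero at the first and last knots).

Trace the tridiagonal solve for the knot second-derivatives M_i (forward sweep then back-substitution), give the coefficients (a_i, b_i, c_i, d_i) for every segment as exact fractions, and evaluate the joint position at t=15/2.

Δ: Δ0=1, Δ1=1/2, Δ2=-1/2, Δ3=6, Δ4=-1/2
row 1: diag=6, rhs=-3; c'=1/3, d'=-1/2
row 2: denom=8−2·1/3=22/3; d'=(-6−2·-1/2)/(22/3)=-15/22
row 3: denom=6−2·3/11=60/11; d'=(39−2·-15/22)/(60/11)=37/5
row 4: denom=6−1·11/60=349/60; d'=(-39−1·37/5)/(349/60)=-2784/349
back: M4=-2784/349
back: M3=37/5−11/60·-2784/349=3093/349
back: M2=-15/22−3/11·3093/349=-2163/698
back: M1=-1/2−1/3·-2163/698=186/349
M: M0=0, M1=186/349, M2=-2163/698, M3=3093/349, M4=-2784/349, M5=0
seg 0: a=-5, c=M0/2=0, d=(M1−M0)/(6·1)=31/349, b=Δ0−h0·(2M0+M1)/6=318/349
seg 1: a=-4, c=M1/2=93/349, d=(M2−M1)/(6·2)=-845/2792, b=Δ1−h1·(2M1+M2)/6=411/349
seg 2: a=-3, c=M2/2=-2163/1396, d=(M3−M2)/(6·2)=2783/2792, b=Δ2−h2·(2M2+M3)/6=-969/698
seg 3: a=-4, c=M3/2=3093/698, d=(M4−M3)/(6·1)=-1959/698, b=Δ3−h3·(2M3+M4)/6=1527/349
seg 4: a=2, c=M4/2=-1392/349, d=(M5−M4)/(6·2)=232/349, b=Δ4−h4·(2M4+M5)/6=3363/698
t_q=15/2 → seg 4, τ=3/2; S=2+3363/698·τ+-1392/349·τ²+232/349·τ³=3485/1396

  seg 0: a=-5 b=318/349 c=0 d=31/349
  seg 1: a=-4 b=411/349 c=93/349 d=-845/2792
  seg 2: a=-3 b=-969/698 c=-2163/1396 d=2783/2792
  seg 3: a=-4 b=1527/349 c=3093/698 d=-1959/698
  seg 4: a=2 b=3363/698 c=-1392/349 d=232/349
S(15/2) = 3485/1396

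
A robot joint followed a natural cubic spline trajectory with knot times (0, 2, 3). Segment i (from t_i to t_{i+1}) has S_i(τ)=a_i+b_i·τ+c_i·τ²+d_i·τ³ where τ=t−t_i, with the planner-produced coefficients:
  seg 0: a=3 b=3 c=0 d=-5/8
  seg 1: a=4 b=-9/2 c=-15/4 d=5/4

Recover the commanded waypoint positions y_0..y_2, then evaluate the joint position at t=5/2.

y_0=3 y_1=4 y_2=-3
S(5/2) = 31/32

y_0 = S_0(0) = a_0 = 3
y_1 = S_1(0) = a_1 = 4
y_2 = S_1(1) = -3
t_q=5/2 is in segment 1 (τ=1/2); S_1(τ)=31/32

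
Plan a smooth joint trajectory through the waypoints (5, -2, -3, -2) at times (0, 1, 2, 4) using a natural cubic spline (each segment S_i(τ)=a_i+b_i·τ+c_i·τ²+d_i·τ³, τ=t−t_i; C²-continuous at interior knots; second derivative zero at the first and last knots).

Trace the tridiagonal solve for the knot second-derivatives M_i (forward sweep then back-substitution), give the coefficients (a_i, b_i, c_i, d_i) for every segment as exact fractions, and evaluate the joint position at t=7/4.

Δ: Δ0=-7, Δ1=-1, Δ2=1/2
row 1: diag=4, rhs=36; c'=1/4, d'=9
row 2: denom=6−1·1/4=23/4; d'=(9−1·9)/(23/4)=0
back: M2=0
back: M1=9−1/4·0=9
M: M0=0, M1=9, M2=0, M3=0
seg 0: a=5, c=M0/2=0, d=(M1−M0)/(6·1)=3/2, b=Δ0−h0·(2M0+M1)/6=-17/2
seg 1: a=-2, c=M1/2=9/2, d=(M2−M1)/(6·1)=-3/2, b=Δ1−h1·(2M1+M2)/6=-4
seg 2: a=-3, c=M2/2=0, d=(M3−M2)/(6·2)=0, b=Δ2−h2·(2M2+M3)/6=1/2
t_q=7/4 → seg 1, τ=3/4; S=-2+-4·τ+9/2·τ²+-3/2·τ³=-397/128

  seg 0: a=5 b=-17/2 c=0 d=3/2
  seg 1: a=-2 b=-4 c=9/2 d=-3/2
  seg 2: a=-3 b=1/2 c=0 d=0
S(7/4) = -397/128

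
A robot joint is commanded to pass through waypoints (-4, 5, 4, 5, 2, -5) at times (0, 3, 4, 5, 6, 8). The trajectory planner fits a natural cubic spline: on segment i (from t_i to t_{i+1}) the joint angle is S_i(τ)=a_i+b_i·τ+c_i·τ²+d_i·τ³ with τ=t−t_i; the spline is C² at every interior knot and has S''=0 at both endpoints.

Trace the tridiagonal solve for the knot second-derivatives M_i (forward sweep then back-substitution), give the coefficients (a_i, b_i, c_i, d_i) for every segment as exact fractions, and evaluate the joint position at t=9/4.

Δ: Δ0=3, Δ1=-1, Δ2=1, Δ3=-3, Δ4=-7/2
row 1: diag=8, rhs=-24; c'=1/8, d'=-3
row 2: denom=4−1·1/8=31/8; d'=(12−1·-3)/(31/8)=120/31
row 3: denom=4−1·8/31=116/31; d'=(-24−1·120/31)/(116/31)=-216/29
row 4: denom=6−1·31/116=665/116; d'=(-3−1·-216/29)/(665/116)=516/665
back: M4=516/665
back: M3=-216/29−31/116·516/665=-5091/665
back: M2=120/31−8/31·-5091/665=3888/665
back: M1=-3−1/8·3888/665=-2481/665
M: M0=0, M1=-2481/665, M2=3888/665, M3=-5091/665, M4=516/665, M5=0
seg 0: a=-4, c=M0/2=0, d=(M1−M0)/(6·3)=-827/3990, b=Δ0−h0·(2M0+M1)/6=6471/1330
seg 1: a=5, c=M1/2=-2481/1330, d=(M2−M1)/(6·1)=2123/1330, b=Δ1−h1·(2M1+M2)/6=-486/665
seg 2: a=4, c=M2/2=1944/665, d=(M3−M2)/(6·1)=-2993/1330, b=Δ2−h2·(2M2+M3)/6=87/266
seg 3: a=5, c=M3/2=-5091/1330, d=(M4−M3)/(6·1)=267/190, b=Δ3−h3·(2M3+M4)/6=-384/665
seg 4: a=2, c=M4/2=258/665, d=(M5−M4)/(6·2)=-43/665, b=Δ4−h4·(2M4+M5)/6=-5343/1330
t_q=9/4 → seg 0, τ=9/4; S=-4+6471/1330·τ+0·τ²+-827/3990·τ³=55769/12160

  seg 0: a=-4 b=6471/1330 c=0 d=-827/3990
  seg 1: a=5 b=-486/665 c=-2481/1330 d=2123/1330
  seg 2: a=4 b=87/266 c=1944/665 d=-2993/1330
  seg 3: a=5 b=-384/665 c=-5091/1330 d=267/190
  seg 4: a=2 b=-5343/1330 c=258/665 d=-43/665
S(9/4) = 55769/12160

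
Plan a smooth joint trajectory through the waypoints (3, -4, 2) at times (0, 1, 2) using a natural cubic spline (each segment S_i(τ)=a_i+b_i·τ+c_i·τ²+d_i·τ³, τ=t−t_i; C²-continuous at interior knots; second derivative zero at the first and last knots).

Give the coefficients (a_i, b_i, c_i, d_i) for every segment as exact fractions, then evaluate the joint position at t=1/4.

Δ: Δ0=-7, Δ1=6
row 1: diag=4, rhs=78; c'=1/4, d'=39/2
back: M1=39/2
M: M0=0, M1=39/2, M2=0
seg 0: a=3, c=M0/2=0, d=(M1−M0)/(6·1)=13/4, b=Δ0−h0·(2M0+M1)/6=-41/4
seg 1: a=-4, c=M1/2=39/4, d=(M2−M1)/(6·1)=-13/4, b=Δ1−h1·(2M1+M2)/6=-1/2
t_q=1/4 → seg 0, τ=1/4; S=3+-41/4·τ+0·τ²+13/4·τ³=125/256

  seg 0: a=3 b=-41/4 c=0 d=13/4
  seg 1: a=-4 b=-1/2 c=39/4 d=-13/4
S(1/4) = 125/256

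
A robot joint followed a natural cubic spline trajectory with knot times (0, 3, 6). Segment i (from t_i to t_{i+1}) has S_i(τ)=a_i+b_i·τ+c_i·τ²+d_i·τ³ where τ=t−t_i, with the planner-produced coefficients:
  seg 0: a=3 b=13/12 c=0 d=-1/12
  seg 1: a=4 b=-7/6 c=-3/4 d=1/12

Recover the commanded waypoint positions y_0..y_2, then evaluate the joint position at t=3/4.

y_0=3 y_1=4 y_2=-4
S(3/4) = 967/256

y_0 = S_0(0) = a_0 = 3
y_1 = S_1(0) = a_1 = 4
y_2 = S_1(3) = -4
t_q=3/4 is in segment 0 (τ=3/4); S_0(τ)=967/256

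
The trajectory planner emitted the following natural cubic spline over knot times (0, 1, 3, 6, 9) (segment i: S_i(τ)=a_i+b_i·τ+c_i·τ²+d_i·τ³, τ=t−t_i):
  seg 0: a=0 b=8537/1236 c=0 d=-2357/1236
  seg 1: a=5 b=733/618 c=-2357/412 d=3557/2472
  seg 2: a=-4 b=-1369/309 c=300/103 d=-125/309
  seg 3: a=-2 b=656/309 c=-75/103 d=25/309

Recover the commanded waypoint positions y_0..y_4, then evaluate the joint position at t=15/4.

y_0=0 y_1=5 y_2=-4 y_3=-2 y_4=0
S(15/4) = -38597/6592

y_0 = S_0(0) = a_0 = 0
y_1 = S_1(0) = a_1 = 5
y_2 = S_2(0) = a_2 = -4
y_3 = S_3(0) = a_3 = -2
y_4 = S_3(3) = 0
t_q=15/4 is in segment 2 (τ=3/4); S_2(τ)=-38597/6592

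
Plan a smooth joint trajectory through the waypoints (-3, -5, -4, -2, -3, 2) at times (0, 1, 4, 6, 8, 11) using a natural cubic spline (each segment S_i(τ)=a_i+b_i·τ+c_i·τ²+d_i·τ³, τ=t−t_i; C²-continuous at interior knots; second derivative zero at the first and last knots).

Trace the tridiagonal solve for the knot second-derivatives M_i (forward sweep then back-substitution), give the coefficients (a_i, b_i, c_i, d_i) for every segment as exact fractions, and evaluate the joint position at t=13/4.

Δ: Δ0=-2, Δ1=1/3, Δ2=1, Δ3=-1/2, Δ4=5/3
row 1: diag=8, rhs=14; c'=3/8, d'=7/4
row 2: denom=10−3·3/8=71/8; d'=(4−3·7/4)/(71/8)=-10/71
row 3: denom=8−2·16/71=536/71; d'=(-9−2·-10/71)/(536/71)=-619/536
row 4: denom=10−2·71/268=1269/134; d'=(13−2·-619/536)/(1269/134)=4103/2538
back: M4=4103/2538
back: M3=-619/536−71/268·4103/2538=-2009/1269
back: M2=-10/71−16/71·-2009/1269=274/1269
back: M1=7/4−3/8·274/1269=706/423
M: M0=0, M1=706/423, M2=274/1269, M3=-2009/1269, M4=4103/2538, M5=0
seg 0: a=-3, c=M0/2=0, d=(M1−M0)/(6·1)=353/1269, b=Δ0−h0·(2M0+M1)/6=-2891/1269
seg 1: a=-5, c=M1/2=353/423, d=(M2−M1)/(6·3)=-922/11421, b=Δ1−h1·(2M1+M2)/6=-1832/1269
seg 2: a=-4, c=M2/2=137/1269, d=(M3−M2)/(6·2)=-761/5076, b=Δ2−h2·(2M2+M3)/6=1756/1269
seg 3: a=-2, c=M3/2=-2009/2538, d=(M4−M3)/(6·2)=2707/10152, b=Δ3−h3·(2M3+M4)/6=7/423
seg 4: a=-3, c=M4/2=4103/5076, d=(M5−M4)/(6·3)=-4103/45684, b=Δ4−h4·(2M4+M5)/6=127/2538
t_q=13/4 → seg 1, τ=9/4; S=-5+-1832/1269·τ+353/423·τ²+-922/11421·τ³=-22303/4512

  seg 0: a=-3 b=-2891/1269 c=0 d=353/1269
  seg 1: a=-5 b=-1832/1269 c=353/423 d=-922/11421
  seg 2: a=-4 b=1756/1269 c=137/1269 d=-761/5076
  seg 3: a=-2 b=7/423 c=-2009/2538 d=2707/10152
  seg 4: a=-3 b=127/2538 c=4103/5076 d=-4103/45684
S(13/4) = -22303/4512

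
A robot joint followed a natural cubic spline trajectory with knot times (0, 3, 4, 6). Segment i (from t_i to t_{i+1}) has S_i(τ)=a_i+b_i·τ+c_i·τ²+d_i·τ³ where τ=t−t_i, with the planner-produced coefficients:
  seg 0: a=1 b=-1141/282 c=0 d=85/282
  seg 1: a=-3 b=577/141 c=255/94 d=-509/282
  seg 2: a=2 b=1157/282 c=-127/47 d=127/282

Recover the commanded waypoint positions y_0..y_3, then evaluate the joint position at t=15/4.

y_0 = S_0(0) = a_0 = 1
y_1 = S_1(0) = a_1 = -3
y_2 = S_2(0) = a_2 = 2
y_3 = S_2(2) = 3
t_q=15/4 is in segment 1 (τ=3/4); S_1(τ)=5015/6016

y_0=1 y_1=-3 y_2=2 y_3=3
S(15/4) = 5015/6016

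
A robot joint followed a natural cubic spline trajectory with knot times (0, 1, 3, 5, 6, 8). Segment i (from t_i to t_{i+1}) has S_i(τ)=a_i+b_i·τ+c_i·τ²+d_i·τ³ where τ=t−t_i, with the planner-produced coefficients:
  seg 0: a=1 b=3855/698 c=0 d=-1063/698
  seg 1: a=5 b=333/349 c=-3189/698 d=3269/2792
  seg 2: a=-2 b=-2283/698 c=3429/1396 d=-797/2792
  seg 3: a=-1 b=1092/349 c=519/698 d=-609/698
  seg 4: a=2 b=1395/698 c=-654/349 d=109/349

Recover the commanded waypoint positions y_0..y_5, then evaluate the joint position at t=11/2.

y_0=1 y_1=5 y_2=-2 y_3=-1 y_4=2 y_5=1
S(11/2) = 3581/5584

y_0 = S_0(0) = a_0 = 1
y_1 = S_1(0) = a_1 = 5
y_2 = S_2(0) = a_2 = -2
y_3 = S_3(0) = a_3 = -1
y_4 = S_4(0) = a_4 = 2
y_5 = S_4(2) = 1
t_q=11/2 is in segment 3 (τ=1/2); S_3(τ)=3581/5584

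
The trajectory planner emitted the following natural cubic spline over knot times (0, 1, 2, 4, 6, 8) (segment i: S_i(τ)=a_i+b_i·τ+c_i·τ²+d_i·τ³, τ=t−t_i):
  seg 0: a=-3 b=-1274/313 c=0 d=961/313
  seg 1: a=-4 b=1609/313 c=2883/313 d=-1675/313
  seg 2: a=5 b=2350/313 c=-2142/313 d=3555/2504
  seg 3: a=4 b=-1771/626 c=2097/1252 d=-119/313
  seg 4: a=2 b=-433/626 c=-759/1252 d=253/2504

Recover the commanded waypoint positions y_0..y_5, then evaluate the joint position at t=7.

y_0 = S_0(0) = a_0 = -3
y_1 = S_1(0) = a_1 = -4
y_2 = S_2(0) = a_2 = 5
y_3 = S_3(0) = a_3 = 4
y_4 = S_4(0) = a_4 = 2
y_5 = S_4(2) = -1
t_q=7 is in segment 4 (τ=1); S_4(τ)=2011/2504

y_0=-3 y_1=-4 y_2=5 y_3=4 y_4=2 y_5=-1
S(7) = 2011/2504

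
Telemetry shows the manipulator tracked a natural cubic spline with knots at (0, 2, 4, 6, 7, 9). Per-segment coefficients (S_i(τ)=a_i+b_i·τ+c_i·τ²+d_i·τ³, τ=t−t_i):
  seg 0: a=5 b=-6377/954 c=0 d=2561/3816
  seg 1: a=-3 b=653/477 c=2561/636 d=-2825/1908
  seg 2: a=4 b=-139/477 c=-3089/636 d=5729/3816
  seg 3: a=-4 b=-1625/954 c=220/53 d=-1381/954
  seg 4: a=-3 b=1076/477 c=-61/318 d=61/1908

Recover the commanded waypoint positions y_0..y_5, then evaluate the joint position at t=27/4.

y_0=5 y_1=-3 y_2=4 y_3=-4 y_4=-3 y_5=1
S(27/4) = -72317/20352

y_0 = S_0(0) = a_0 = 5
y_1 = S_1(0) = a_1 = -3
y_2 = S_2(0) = a_2 = 4
y_3 = S_3(0) = a_3 = -4
y_4 = S_4(0) = a_4 = -3
y_5 = S_4(2) = 1
t_q=27/4 is in segment 3 (τ=3/4); S_3(τ)=-72317/20352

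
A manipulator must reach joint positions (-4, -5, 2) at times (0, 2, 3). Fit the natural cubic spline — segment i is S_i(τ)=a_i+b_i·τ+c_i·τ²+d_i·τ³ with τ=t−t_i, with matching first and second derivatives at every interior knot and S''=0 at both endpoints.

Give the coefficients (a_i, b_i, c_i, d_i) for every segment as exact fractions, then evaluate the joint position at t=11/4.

Δ: Δ0=-1/2, Δ1=7
row 1: diag=6, rhs=45; c'=1/6, d'=15/2
back: M1=15/2
M: M0=0, M1=15/2, M2=0
seg 0: a=-4, c=M0/2=0, d=(M1−M0)/(6·2)=5/8, b=Δ0−h0·(2M0+M1)/6=-3
seg 1: a=-5, c=M1/2=15/4, d=(M2−M1)/(6·1)=-5/4, b=Δ1−h1·(2M1+M2)/6=9/2
t_q=11/4 → seg 1, τ=3/4; S=-5+9/2·τ+15/4·τ²+-5/4·τ³=-11/256

  seg 0: a=-4 b=-3 c=0 d=5/8
  seg 1: a=-5 b=9/2 c=15/4 d=-5/4
S(11/4) = -11/256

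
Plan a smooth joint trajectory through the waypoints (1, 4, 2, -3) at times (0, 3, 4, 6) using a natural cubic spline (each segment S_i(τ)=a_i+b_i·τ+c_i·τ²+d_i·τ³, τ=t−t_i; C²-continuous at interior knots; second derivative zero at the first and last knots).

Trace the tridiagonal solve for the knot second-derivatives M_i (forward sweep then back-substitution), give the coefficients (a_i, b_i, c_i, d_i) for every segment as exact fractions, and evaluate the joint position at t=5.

  seg 0: a=1 b=199/94 c=0 d=-35/282
  seg 1: a=4 b=-58/47 c=-105/94 d=33/94
  seg 2: a=2 b=-227/94 c=-3/47 d=1/94
S(5) = -22/47

Δ: Δ0=1, Δ1=-2, Δ2=-5/2
row 1: diag=8, rhs=-18; c'=1/8, d'=-9/4
row 2: denom=6−1·1/8=47/8; d'=(-3−1·-9/4)/(47/8)=-6/47
back: M2=-6/47
back: M1=-9/4−1/8·-6/47=-105/47
M: M0=0, M1=-105/47, M2=-6/47, M3=0
seg 0: a=1, c=M0/2=0, d=(M1−M0)/(6·3)=-35/282, b=Δ0−h0·(2M0+M1)/6=199/94
seg 1: a=4, c=M1/2=-105/94, d=(M2−M1)/(6·1)=33/94, b=Δ1−h1·(2M1+M2)/6=-58/47
seg 2: a=2, c=M2/2=-3/47, d=(M3−M2)/(6·2)=1/94, b=Δ2−h2·(2M2+M3)/6=-227/94
t_q=5 → seg 2, τ=1; S=2+-227/94·τ+-3/47·τ²+1/94·τ³=-22/47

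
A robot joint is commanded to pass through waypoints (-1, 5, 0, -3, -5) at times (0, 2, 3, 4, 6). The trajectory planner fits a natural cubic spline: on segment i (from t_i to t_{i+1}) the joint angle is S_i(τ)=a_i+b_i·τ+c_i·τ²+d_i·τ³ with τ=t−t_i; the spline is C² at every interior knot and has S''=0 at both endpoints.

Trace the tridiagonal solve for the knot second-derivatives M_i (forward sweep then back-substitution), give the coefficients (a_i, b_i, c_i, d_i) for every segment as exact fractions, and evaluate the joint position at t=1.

Δ: Δ0=3, Δ1=-5, Δ2=-3, Δ3=-1
row 1: diag=6, rhs=-48; c'=1/6, d'=-8
row 2: denom=4−1·1/6=23/6; d'=(12−1·-8)/(23/6)=120/23
row 3: denom=6−1·6/23=132/23; d'=(12−1·120/23)/(132/23)=13/11
back: M3=13/11
back: M2=120/23−6/23·13/11=54/11
back: M1=-8−1/6·54/11=-97/11
M: M0=0, M1=-97/11, M2=54/11, M3=13/11, M4=0
seg 0: a=-1, c=M0/2=0, d=(M1−M0)/(6·2)=-97/132, b=Δ0−h0·(2M0+M1)/6=196/33
seg 1: a=5, c=M1/2=-97/22, d=(M2−M1)/(6·1)=151/66, b=Δ1−h1·(2M1+M2)/6=-95/33
seg 2: a=0, c=M2/2=27/11, d=(M3−M2)/(6·1)=-41/66, b=Δ2−h2·(2M2+M3)/6=-29/6
seg 3: a=-3, c=M3/2=13/22, d=(M4−M3)/(6·2)=-13/132, b=Δ3−h3·(2M3+M4)/6=-59/33
t_q=1 → seg 0, τ=1; S=-1+196/33·τ+0·τ²+-97/132·τ³=185/44

  seg 0: a=-1 b=196/33 c=0 d=-97/132
  seg 1: a=5 b=-95/33 c=-97/22 d=151/66
  seg 2: a=0 b=-29/6 c=27/11 d=-41/66
  seg 3: a=-3 b=-59/33 c=13/22 d=-13/132
S(1) = 185/44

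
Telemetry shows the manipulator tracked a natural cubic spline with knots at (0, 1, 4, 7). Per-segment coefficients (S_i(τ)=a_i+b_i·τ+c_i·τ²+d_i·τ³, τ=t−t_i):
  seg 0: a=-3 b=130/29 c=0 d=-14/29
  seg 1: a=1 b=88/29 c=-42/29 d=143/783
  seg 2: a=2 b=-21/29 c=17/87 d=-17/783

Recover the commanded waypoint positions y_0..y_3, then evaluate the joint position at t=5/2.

y_0 = S_0(0) = a_0 = -3
y_1 = S_1(0) = a_1 = 1
y_2 = S_2(0) = a_2 = 2
y_3 = S_2(3) = 1
t_q=5/2 is in segment 1 (τ=3/2); S_1(τ)=675/232

y_0=-3 y_1=1 y_2=2 y_3=1
S(5/2) = 675/232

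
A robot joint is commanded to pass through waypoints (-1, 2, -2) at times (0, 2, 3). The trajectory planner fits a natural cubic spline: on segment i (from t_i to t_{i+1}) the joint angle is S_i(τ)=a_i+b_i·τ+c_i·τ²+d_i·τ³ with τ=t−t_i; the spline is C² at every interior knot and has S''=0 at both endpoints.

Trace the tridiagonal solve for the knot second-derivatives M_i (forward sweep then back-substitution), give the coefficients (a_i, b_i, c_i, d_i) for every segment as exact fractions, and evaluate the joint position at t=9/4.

Δ: Δ0=3/2, Δ1=-4
row 1: diag=6, rhs=-33; c'=1/6, d'=-11/2
back: M1=-11/2
M: M0=0, M1=-11/2, M2=0
seg 0: a=-1, c=M0/2=0, d=(M1−M0)/(6·2)=-11/24, b=Δ0−h0·(2M0+M1)/6=10/3
seg 1: a=2, c=M1/2=-11/4, d=(M2−M1)/(6·1)=11/12, b=Δ1−h1·(2M1+M2)/6=-13/6
t_q=9/4 → seg 1, τ=1/4; S=2+-13/6·τ+-11/4·τ²+11/12·τ³=333/256

  seg 0: a=-1 b=10/3 c=0 d=-11/24
  seg 1: a=2 b=-13/6 c=-11/4 d=11/12
S(9/4) = 333/256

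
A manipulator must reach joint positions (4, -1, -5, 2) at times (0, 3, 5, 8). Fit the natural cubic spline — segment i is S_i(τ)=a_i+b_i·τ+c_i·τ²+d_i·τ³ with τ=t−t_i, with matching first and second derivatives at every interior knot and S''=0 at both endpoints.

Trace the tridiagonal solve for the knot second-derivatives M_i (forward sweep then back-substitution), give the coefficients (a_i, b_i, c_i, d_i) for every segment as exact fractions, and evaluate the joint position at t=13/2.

Δ: Δ0=-5/3, Δ1=-2, Δ2=7/3
row 1: diag=10, rhs=-2; c'=1/5, d'=-1/5
row 2: denom=10−2·1/5=48/5; d'=(26−2·-1/5)/(48/5)=11/4
back: M2=11/4
back: M1=-1/5−1/5·11/4=-3/4
M: M0=0, M1=-3/4, M2=11/4, M3=0
seg 0: a=4, c=M0/2=0, d=(M1−M0)/(6·3)=-1/24, b=Δ0−h0·(2M0+M1)/6=-31/24
seg 1: a=-1, c=M1/2=-3/8, d=(M2−M1)/(6·2)=7/24, b=Δ1−h1·(2M1+M2)/6=-29/12
seg 2: a=-5, c=M2/2=11/8, d=(M3−M2)/(6·3)=-11/72, b=Δ2−h2·(2M2+M3)/6=-5/12
t_q=13/2 → seg 2, τ=3/2; S=-5+-5/12·τ+11/8·τ²+-11/72·τ³=-195/64

  seg 0: a=4 b=-31/24 c=0 d=-1/24
  seg 1: a=-1 b=-29/12 c=-3/8 d=7/24
  seg 2: a=-5 b=-5/12 c=11/8 d=-11/72
S(13/2) = -195/64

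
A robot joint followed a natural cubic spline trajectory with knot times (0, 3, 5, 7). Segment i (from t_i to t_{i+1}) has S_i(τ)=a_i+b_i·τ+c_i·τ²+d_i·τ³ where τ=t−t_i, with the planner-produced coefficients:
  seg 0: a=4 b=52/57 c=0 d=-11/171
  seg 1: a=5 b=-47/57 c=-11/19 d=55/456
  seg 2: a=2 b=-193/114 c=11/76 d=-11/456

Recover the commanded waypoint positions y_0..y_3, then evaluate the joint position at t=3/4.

y_0=4 y_1=5 y_2=2 y_3=-1
S(3/4) = 5663/1216

y_0 = S_0(0) = a_0 = 4
y_1 = S_1(0) = a_1 = 5
y_2 = S_2(0) = a_2 = 2
y_3 = S_2(2) = -1
t_q=3/4 is in segment 0 (τ=3/4); S_0(τ)=5663/1216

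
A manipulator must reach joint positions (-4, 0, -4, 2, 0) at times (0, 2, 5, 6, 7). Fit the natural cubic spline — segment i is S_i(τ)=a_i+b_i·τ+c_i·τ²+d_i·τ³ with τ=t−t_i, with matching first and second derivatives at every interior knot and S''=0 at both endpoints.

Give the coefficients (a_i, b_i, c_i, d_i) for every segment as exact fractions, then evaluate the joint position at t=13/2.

  seg 0: a=-4 b=1468/411 c=0 d=-323/822
  seg 1: a=0 b=-470/411 c=-323/137 d=943/1233
  seg 2: a=-4 b=2203/411 c=620/137 d=-1597/411
  seg 3: a=2 b=1132/411 c=-977/137 d=977/411
S(13/2) = 2073/1096

Δ: Δ0=2, Δ1=-4/3, Δ2=6, Δ3=-2
row 1: diag=10, rhs=-20; c'=3/10, d'=-2
row 2: denom=8−3·3/10=71/10; d'=(44−3·-2)/(71/10)=500/71
row 3: denom=4−1·10/71=274/71; d'=(-48−1·500/71)/(274/71)=-1954/137
back: M3=-1954/137
back: M2=500/71−10/71·-1954/137=1240/137
back: M1=-2−3/10·1240/137=-646/137
M: M0=0, M1=-646/137, M2=1240/137, M3=-1954/137, M4=0
seg 0: a=-4, c=M0/2=0, d=(M1−M0)/(6·2)=-323/822, b=Δ0−h0·(2M0+M1)/6=1468/411
seg 1: a=0, c=M1/2=-323/137, d=(M2−M1)/(6·3)=943/1233, b=Δ1−h1·(2M1+M2)/6=-470/411
seg 2: a=-4, c=M2/2=620/137, d=(M3−M2)/(6·1)=-1597/411, b=Δ2−h2·(2M2+M3)/6=2203/411
seg 3: a=2, c=M3/2=-977/137, d=(M4−M3)/(6·1)=977/411, b=Δ3−h3·(2M3+M4)/6=1132/411
t_q=13/2 → seg 3, τ=1/2; S=2+1132/411·τ+-977/137·τ²+977/411·τ³=2073/1096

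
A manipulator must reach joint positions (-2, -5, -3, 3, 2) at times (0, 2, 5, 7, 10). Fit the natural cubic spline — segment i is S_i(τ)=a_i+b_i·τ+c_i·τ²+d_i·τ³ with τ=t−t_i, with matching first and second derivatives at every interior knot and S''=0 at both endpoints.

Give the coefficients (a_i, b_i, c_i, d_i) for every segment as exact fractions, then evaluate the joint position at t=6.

  seg 0: a=-2 b=-1541/870 c=0 d=59/870
  seg 1: a=-5 b=-833/870 c=59/145 d=13/290
  seg 2: a=-3 b=1172/435 c=47/58 d=-143/435
  seg 3: a=3 b=866/435 c=-337/290 d=337/2610
S(6) = 51/290

Δ: Δ0=-3/2, Δ1=2/3, Δ2=3, Δ3=-1/3
row 1: diag=10, rhs=13; c'=3/10, d'=13/10
row 2: denom=10−3·3/10=91/10; d'=(14−3·13/10)/(91/10)=101/91
row 3: denom=10−2·20/91=870/91; d'=(-20−2·101/91)/(870/91)=-337/145
back: M3=-337/145
back: M2=101/91−20/91·-337/145=47/29
back: M1=13/10−3/10·47/29=118/145
M: M0=0, M1=118/145, M2=47/29, M3=-337/145, M4=0
seg 0: a=-2, c=M0/2=0, d=(M1−M0)/(6·2)=59/870, b=Δ0−h0·(2M0+M1)/6=-1541/870
seg 1: a=-5, c=M1/2=59/145, d=(M2−M1)/(6·3)=13/290, b=Δ1−h1·(2M1+M2)/6=-833/870
seg 2: a=-3, c=M2/2=47/58, d=(M3−M2)/(6·2)=-143/435, b=Δ2−h2·(2M2+M3)/6=1172/435
seg 3: a=3, c=M3/2=-337/290, d=(M4−M3)/(6·3)=337/2610, b=Δ3−h3·(2M3+M4)/6=866/435
t_q=6 → seg 2, τ=1; S=-3+1172/435·τ+47/58·τ²+-143/435·τ³=51/290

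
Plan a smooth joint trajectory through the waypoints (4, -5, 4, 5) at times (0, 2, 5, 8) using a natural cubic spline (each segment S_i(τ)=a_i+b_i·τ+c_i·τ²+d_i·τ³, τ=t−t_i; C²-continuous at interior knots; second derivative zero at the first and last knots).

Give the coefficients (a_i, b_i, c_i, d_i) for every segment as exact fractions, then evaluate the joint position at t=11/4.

  seg 0: a=4 b=-1391/222 c=0 d=49/111
  seg 1: a=-5 b=-215/222 c=98/37 d=-883/1998
  seg 2: a=4 b=332/111 c=-295/222 d=295/1998
S(11/4) = -20947/4736

Δ: Δ0=-9/2, Δ1=3, Δ2=1/3
row 1: diag=10, rhs=45; c'=3/10, d'=9/2
row 2: denom=12−3·3/10=111/10; d'=(-16−3·9/2)/(111/10)=-295/111
back: M2=-295/111
back: M1=9/2−3/10·-295/111=196/37
M: M0=0, M1=196/37, M2=-295/111, M3=0
seg 0: a=4, c=M0/2=0, d=(M1−M0)/(6·2)=49/111, b=Δ0−h0·(2M0+M1)/6=-1391/222
seg 1: a=-5, c=M1/2=98/37, d=(M2−M1)/(6·3)=-883/1998, b=Δ1−h1·(2M1+M2)/6=-215/222
seg 2: a=4, c=M2/2=-295/222, d=(M3−M2)/(6·3)=295/1998, b=Δ2−h2·(2M2+M3)/6=332/111
t_q=11/4 → seg 1, τ=3/4; S=-5+-215/222·τ+98/37·τ²+-883/1998·τ³=-20947/4736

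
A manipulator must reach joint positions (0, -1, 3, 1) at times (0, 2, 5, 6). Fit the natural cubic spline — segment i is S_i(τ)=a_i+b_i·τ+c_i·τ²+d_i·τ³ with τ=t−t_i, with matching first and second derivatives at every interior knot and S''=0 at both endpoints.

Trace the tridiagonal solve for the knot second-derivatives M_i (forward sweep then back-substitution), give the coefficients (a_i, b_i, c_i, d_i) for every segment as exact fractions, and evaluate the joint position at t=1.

  seg 0: a=0 b=-509/426 c=0 d=37/213
  seg 1: a=-1 b=379/426 c=74/71 d=-127/426
  seg 2: a=3 b=-193/213 c=-233/142 d=233/426
S(1) = -145/142

Δ: Δ0=-1/2, Δ1=4/3, Δ2=-2
row 1: diag=10, rhs=11; c'=3/10, d'=11/10
row 2: denom=8−3·3/10=71/10; d'=(-20−3·11/10)/(71/10)=-233/71
back: M2=-233/71
back: M1=11/10−3/10·-233/71=148/71
M: M0=0, M1=148/71, M2=-233/71, M3=0
seg 0: a=0, c=M0/2=0, d=(M1−M0)/(6·2)=37/213, b=Δ0−h0·(2M0+M1)/6=-509/426
seg 1: a=-1, c=M1/2=74/71, d=(M2−M1)/(6·3)=-127/426, b=Δ1−h1·(2M1+M2)/6=379/426
seg 2: a=3, c=M2/2=-233/142, d=(M3−M2)/(6·1)=233/426, b=Δ2−h2·(2M2+M3)/6=-193/213
t_q=1 → seg 0, τ=1; S=0+-509/426·τ+0·τ²+37/213·τ³=-145/142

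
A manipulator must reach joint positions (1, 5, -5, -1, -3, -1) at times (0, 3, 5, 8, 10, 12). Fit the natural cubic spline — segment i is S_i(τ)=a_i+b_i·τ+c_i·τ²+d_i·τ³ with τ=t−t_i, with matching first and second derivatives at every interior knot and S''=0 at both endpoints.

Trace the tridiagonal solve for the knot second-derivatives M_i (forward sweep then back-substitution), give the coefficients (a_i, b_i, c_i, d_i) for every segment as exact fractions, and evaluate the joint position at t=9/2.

  seg 0: a=1 b=1571/411 c=0 d=-341/1233
  seg 1: a=5 b=-1498/411 c=-341/137 d=1489/1644
  seg 2: a=-5 b=-1123/411 c=807/274 d=-1307/2466
  seg 3: a=-1 b=517/822 c=-250/137 d=1661/3288
  seg 4: a=-3 b=-250/411 c=661/548 d=-661/3288
S(9/2) = -13199/4384

Δ: Δ0=4/3, Δ1=-5, Δ2=4/3, Δ3=-1, Δ4=1
row 1: diag=10, rhs=-38; c'=1/5, d'=-19/5
row 2: denom=10−2·1/5=48/5; d'=(38−2·-19/5)/(48/5)=19/4
row 3: denom=10−3·5/16=145/16; d'=(-14−3·19/4)/(145/16)=-452/145
row 4: denom=8−2·32/145=1096/145; d'=(12−2·-452/145)/(1096/145)=661/274
back: M4=661/274
back: M3=-452/145−32/145·661/274=-500/137
back: M2=19/4−5/16·-500/137=807/137
back: M1=-19/5−1/5·807/137=-682/137
M: M0=0, M1=-682/137, M2=807/137, M3=-500/137, M4=661/274, M5=0
seg 0: a=1, c=M0/2=0, d=(M1−M0)/(6·3)=-341/1233, b=Δ0−h0·(2M0+M1)/6=1571/411
seg 1: a=5, c=M1/2=-341/137, d=(M2−M1)/(6·2)=1489/1644, b=Δ1−h1·(2M1+M2)/6=-1498/411
seg 2: a=-5, c=M2/2=807/274, d=(M3−M2)/(6·3)=-1307/2466, b=Δ2−h2·(2M2+M3)/6=-1123/411
seg 3: a=-1, c=M3/2=-250/137, d=(M4−M3)/(6·2)=1661/3288, b=Δ3−h3·(2M3+M4)/6=517/822
seg 4: a=-3, c=M4/2=661/548, d=(M5−M4)/(6·2)=-661/3288, b=Δ4−h4·(2M4+M5)/6=-250/411
t_q=9/2 → seg 1, τ=3/2; S=5+-1498/411·τ+-341/137·τ²+1489/1644·τ³=-13199/4384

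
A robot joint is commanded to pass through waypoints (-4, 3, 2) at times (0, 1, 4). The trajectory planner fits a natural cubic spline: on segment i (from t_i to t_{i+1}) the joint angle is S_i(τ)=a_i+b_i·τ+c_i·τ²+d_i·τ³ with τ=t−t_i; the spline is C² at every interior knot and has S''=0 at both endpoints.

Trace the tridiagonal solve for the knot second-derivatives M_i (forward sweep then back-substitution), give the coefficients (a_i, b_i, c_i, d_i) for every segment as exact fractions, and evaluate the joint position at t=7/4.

  seg 0: a=-4 b=95/12 c=0 d=-11/12
  seg 1: a=3 b=31/6 c=-11/4 d=11/36
S(7/4) = 1397/256

Δ: Δ0=7, Δ1=-1/3
row 1: diag=8, rhs=-44; c'=3/8, d'=-11/2
back: M1=-11/2
M: M0=0, M1=-11/2, M2=0
seg 0: a=-4, c=M0/2=0, d=(M1−M0)/(6·1)=-11/12, b=Δ0−h0·(2M0+M1)/6=95/12
seg 1: a=3, c=M1/2=-11/4, d=(M2−M1)/(6·3)=11/36, b=Δ1−h1·(2M1+M2)/6=31/6
t_q=7/4 → seg 1, τ=3/4; S=3+31/6·τ+-11/4·τ²+11/36·τ³=1397/256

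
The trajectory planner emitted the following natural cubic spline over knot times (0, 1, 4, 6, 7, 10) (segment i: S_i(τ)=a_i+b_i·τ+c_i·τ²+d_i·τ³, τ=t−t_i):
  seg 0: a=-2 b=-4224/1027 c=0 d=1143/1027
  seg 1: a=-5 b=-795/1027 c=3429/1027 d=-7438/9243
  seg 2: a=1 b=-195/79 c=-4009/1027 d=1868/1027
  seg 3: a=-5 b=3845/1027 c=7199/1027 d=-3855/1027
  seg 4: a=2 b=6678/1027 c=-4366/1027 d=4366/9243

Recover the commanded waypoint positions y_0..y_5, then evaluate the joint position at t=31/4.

y_0 = S_0(0) = a_0 = -2
y_1 = S_1(0) = a_1 = -5
y_2 = S_2(0) = a_2 = 1
y_3 = S_3(0) = a_3 = -5
y_4 = S_4(0) = a_4 = 2
y_5 = S_4(3) = -4
t_q=31/4 is in segment 4 (τ=3/4); S_4(τ)=153961/32864

y_0=-2 y_1=-5 y_2=1 y_3=-5 y_4=2 y_5=-4
S(31/4) = 153961/32864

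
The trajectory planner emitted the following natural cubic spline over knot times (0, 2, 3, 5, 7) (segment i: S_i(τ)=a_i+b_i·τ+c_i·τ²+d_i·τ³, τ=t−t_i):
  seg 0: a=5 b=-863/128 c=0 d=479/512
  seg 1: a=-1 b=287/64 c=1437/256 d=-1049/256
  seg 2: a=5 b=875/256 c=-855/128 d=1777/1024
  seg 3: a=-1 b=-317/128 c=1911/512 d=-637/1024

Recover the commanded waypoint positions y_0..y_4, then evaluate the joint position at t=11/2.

y_0 = S_0(0) = a_0 = 5
y_1 = S_1(0) = a_1 = -1
y_2 = S_2(0) = a_2 = 5
y_3 = S_3(0) = a_3 = -1
y_4 = S_3(2) = 4
t_q=11/2 is in segment 3 (τ=1/2); S_3(τ)=-11329/8192

y_0=5 y_1=-1 y_2=5 y_3=-1 y_4=4
S(11/2) = -11329/8192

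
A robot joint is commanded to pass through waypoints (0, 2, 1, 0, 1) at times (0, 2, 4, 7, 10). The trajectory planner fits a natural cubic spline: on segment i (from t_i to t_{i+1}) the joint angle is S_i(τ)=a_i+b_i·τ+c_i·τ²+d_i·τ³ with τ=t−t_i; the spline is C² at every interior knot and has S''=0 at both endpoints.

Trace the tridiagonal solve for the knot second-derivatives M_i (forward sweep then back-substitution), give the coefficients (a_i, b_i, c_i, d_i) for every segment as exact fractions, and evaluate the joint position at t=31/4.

Δ: Δ0=1, Δ1=-1/2, Δ2=-1/3, Δ3=1/3
row 1: diag=8, rhs=-9; c'=1/4, d'=-9/8
row 2: denom=10−2·1/4=19/2; d'=(1−2·-9/8)/(19/2)=13/38
row 3: denom=12−3·6/19=210/19; d'=(4−3·13/38)/(210/19)=113/420
back: M3=113/420
back: M2=13/38−6/19·113/420=9/35
back: M1=-9/8−1/4·9/35=-333/280
M: M0=0, M1=-333/280, M2=9/35, M3=113/420, M4=0
seg 0: a=0, c=M0/2=0, d=(M1−M0)/(6·2)=-111/1120, b=Δ0−h0·(2M0+M1)/6=391/280
seg 1: a=2, c=M1/2=-333/560, d=(M2−M1)/(6·2)=27/224, b=Δ1−h1·(2M1+M2)/6=29/140
seg 2: a=1, c=M2/2=9/70, d=(M3−M2)/(6·3)=1/1512, b=Δ2−h2·(2M2+M3)/6=-29/40
seg 3: a=0, c=M3/2=113/840, d=(M4−M3)/(6·3)=-113/7560, b=Δ3−h3·(2M3+M4)/6=9/140
t_q=31/4 → seg 3, τ=3/4; S=0+9/140·τ+113/840·τ²+-113/7560·τ³=301/2560

  seg 0: a=0 b=391/280 c=0 d=-111/1120
  seg 1: a=2 b=29/140 c=-333/560 d=27/224
  seg 2: a=1 b=-29/40 c=9/70 d=1/1512
  seg 3: a=0 b=9/140 c=113/840 d=-113/7560
S(31/4) = 301/2560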